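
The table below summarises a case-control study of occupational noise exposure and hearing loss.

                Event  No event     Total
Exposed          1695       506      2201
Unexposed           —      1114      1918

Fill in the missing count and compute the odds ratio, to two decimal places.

The missing cell is in the unexposed row: 1918 − 1114 = 804.
So a = 1695, b = 506, c = 804, d = 1114.
OR = (a·d)/(b·c) = (1695 × 1114) / (506 × 804) = 1888230 / 406824 = 4.64139

4.64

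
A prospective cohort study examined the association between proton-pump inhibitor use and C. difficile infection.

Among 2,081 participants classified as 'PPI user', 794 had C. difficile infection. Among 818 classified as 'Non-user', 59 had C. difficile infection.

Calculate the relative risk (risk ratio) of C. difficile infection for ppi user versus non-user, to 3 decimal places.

From the description: a = 794, b = 1287, c = 59, d = 759.
Risk in exposed = 794/2081 = 0.38155; risk in unexposed = 59/818 = 0.07213.
RR = 0.38155 / 0.07213 = 5.28993
The risk among the exposed is 5.29 times that among the unexposed.

5.290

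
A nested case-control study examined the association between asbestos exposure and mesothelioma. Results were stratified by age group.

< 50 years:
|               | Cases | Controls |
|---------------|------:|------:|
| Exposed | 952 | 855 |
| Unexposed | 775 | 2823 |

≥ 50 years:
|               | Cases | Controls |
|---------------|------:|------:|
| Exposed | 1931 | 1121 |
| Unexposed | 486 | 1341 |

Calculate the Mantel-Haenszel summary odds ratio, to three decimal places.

OR_MH = Σ(aᵢdᵢ/nᵢ) / Σ(bᵢcᵢ/nᵢ), where nᵢ is the stratum total.
Stratum 1 (< 50 years): n = 5405; a·d/n = 952·2823/5405 = 497.2241; b·c/n = 855·775/5405 = 122.5948
Stratum 2 (≥ 50 years): n = 4879; a·d/n = 1931·1341/4879 = 530.7381; b·c/n = 1121·486/4879 = 111.6635
OR_MH = (497.2241 + 530.7381) / (122.5948 + 111.6635) = 1027.9621 / 234.2583 = 4.38816

4.388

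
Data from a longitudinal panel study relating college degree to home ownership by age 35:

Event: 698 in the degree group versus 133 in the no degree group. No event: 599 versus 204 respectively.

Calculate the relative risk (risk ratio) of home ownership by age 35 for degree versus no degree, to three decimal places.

From the description: a = 698, b = 599, c = 133, d = 204.
Risk in exposed = 698/1297 = 0.53816; risk in unexposed = 133/337 = 0.39466.
RR = 0.53816 / 0.39466 = 1.36362
The risk among the exposed is 1.36 times that among the unexposed.

1.364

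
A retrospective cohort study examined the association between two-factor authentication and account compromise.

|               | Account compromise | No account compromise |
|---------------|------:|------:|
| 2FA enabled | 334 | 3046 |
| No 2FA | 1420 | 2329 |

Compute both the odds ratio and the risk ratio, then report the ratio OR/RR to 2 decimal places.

0.69

Cells: a = 334, b = 3046, c = 1420, d = 2329.
OR = (334·2329)/(3046·1420) = 777886/4325320 = 0.17984
Risk in exposed = 334/3380 = 0.09882; risk in unexposed = 1420/3749 = 0.37877; RR = 0.26089
OR/RR = 0.17984 / 0.26089 = 0.68935
The outcome is not rare, so the OR lies further from 1 than the RR.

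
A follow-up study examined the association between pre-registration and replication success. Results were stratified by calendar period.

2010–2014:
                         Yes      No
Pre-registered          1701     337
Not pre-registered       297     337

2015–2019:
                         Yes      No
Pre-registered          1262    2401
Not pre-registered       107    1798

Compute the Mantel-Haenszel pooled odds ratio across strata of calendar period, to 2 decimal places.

OR_MH = Σ(aᵢdᵢ/nᵢ) / Σ(bᵢcᵢ/nᵢ), where nᵢ is the stratum total.
Stratum 1 (2010–2014): n = 2672; a·d/n = 1701·337/2672 = 214.5348; b·c/n = 337·297/2672 = 37.4585
Stratum 2 (2015–2019): n = 5568; a·d/n = 1262·1798/5568 = 407.5208; b·c/n = 2401·107/5568 = 46.1399
OR_MH = (214.5348 + 407.5208) / (37.4585 + 46.1399) = 622.0556 / 83.5984 = 7.44100

7.44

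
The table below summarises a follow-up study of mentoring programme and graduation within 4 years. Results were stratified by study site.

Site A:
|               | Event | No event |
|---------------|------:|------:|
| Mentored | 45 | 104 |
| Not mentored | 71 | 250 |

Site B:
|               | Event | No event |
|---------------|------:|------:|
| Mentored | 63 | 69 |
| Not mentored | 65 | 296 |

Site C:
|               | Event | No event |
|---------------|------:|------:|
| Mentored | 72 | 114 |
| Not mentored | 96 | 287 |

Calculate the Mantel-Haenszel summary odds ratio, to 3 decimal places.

OR_MH = Σ(aᵢdᵢ/nᵢ) / Σ(bᵢcᵢ/nᵢ), where nᵢ is the stratum total.
Stratum 1 (Site A): n = 470; a·d/n = 45·250/470 = 23.9362; b·c/n = 104·71/470 = 15.7106
Stratum 2 (Site B): n = 493; a·d/n = 63·296/493 = 37.8256; b·c/n = 69·65/493 = 9.0974
Stratum 3 (Site C): n = 569; a·d/n = 72·287/569 = 36.3163; b·c/n = 114·96/569 = 19.2337
OR_MH = (23.9362 + 37.8256 + 36.3163) / (15.7106 + 9.0974 + 19.2337) = 98.0781 / 44.0417 = 2.22693

2.227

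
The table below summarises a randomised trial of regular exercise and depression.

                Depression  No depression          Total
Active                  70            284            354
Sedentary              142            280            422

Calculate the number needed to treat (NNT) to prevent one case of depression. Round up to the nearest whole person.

Risk in treated group = 70/354 = 0.19774; risk in control = 142/422 = 0.33649.
Absolute risk reduction = 0.33649 − 0.19774 = 0.13875
NNT = 1 / ARR = 1 / 0.13875 = 7.207 → round up → 8

8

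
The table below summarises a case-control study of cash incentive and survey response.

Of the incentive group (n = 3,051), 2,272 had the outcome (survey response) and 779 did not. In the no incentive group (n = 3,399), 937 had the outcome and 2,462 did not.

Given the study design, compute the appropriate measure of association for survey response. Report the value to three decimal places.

7.663

From the description: a = 2272, b = 779, c = 937, d = 2462.
This is a case-control study: participants were sampled on outcome status, so risks in the source population cannot be estimated directly — relative risk is not valid here. The odds ratio is the appropriate measure.
OR = (a·d)/(b·c) = (2272 × 2462) / (779 × 937) = 5593664 / 729923 = 7.66336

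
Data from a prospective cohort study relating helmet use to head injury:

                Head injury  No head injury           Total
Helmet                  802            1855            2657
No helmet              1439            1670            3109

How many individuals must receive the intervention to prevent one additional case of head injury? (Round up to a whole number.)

Risk in treated group = 802/2657 = 0.30184; risk in control = 1439/3109 = 0.46285.
Absolute risk reduction = 0.46285 − 0.30184 = 0.16101
NNT = 1 / ARR = 1 / 0.16101 = 6.211 → round up → 7

7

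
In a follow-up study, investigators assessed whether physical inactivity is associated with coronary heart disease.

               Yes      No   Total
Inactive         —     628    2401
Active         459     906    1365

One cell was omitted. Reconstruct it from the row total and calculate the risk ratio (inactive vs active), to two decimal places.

The missing cell is in the exposed row: 2401 − 628 = 1773.
So a = 1773, b = 628, c = 459, d = 906.
RR = [a/(a+b)] / [c/(c+d)] = (1773/2401) / (459/1365) = 0.73844/0.33626 = 2.19602

2.20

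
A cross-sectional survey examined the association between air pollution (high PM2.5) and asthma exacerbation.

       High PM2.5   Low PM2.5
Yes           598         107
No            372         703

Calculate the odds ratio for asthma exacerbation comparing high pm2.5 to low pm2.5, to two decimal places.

Reading the table with exposure as columns: a = 598 (High PM2.5, case), b = 372 (High PM2.5, non-case), c = 107 (Low PM2.5, case), d = 703.
OR = (a·d)/(b·c) = (598 × 703) / (372 × 107) = 420394 / 39804 = 10.56160
The odds of asthma exacerbation are about 10.56 times as high in the high pm2.5 group.

10.56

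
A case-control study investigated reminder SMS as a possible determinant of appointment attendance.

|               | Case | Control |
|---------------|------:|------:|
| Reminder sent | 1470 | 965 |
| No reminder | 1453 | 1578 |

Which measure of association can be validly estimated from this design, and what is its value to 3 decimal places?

1.654

Cells: a = 1470, b = 965, c = 1453, d = 1578.
This is a case-control study: participants were sampled on outcome status, so risks in the source population cannot be estimated directly — relative risk is not valid here. The odds ratio is the appropriate measure.
OR = (a·d)/(b·c) = (1470 × 1578) / (965 × 1453) = 2319660 / 1402145 = 1.65437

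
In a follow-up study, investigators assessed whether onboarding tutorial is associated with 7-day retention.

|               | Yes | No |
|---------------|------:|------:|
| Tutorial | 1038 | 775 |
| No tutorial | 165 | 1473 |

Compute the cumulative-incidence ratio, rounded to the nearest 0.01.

Cells: a = 1038, b = 775, c = 165, d = 1473.
Risk in exposed = 1038/1813 = 0.57253; risk in unexposed = 165/1638 = 0.10073.
RR = 0.57253 / 0.10073 = 5.68368
The risk among the exposed is 5.68 times that among the unexposed.

5.68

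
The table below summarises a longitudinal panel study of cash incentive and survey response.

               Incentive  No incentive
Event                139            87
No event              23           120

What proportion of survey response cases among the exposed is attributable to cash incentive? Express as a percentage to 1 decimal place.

51.0

Reading the table with exposure as columns: a = 139 (Incentive, case), b = 23 (Incentive, non-case), c = 87 (No incentive, case), d = 120.
Risk in exposed = 139/162 = 0.85802; risk in unexposed = 87/207 = 0.42029.
RR = 0.85802/0.42029 = 2.04151
AR% = (RR − 1)/RR × 100 = (2.04151 − 1)/2.04151 × 100 = 51.0166%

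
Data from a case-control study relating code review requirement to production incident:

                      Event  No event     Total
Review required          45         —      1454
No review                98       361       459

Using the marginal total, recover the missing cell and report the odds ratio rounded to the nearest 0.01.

0.12

The missing cell is in the exposed row: 1454 − 45 = 1409.
So a = 45, b = 1409, c = 98, d = 361.
OR = (a·d)/(b·c) = (45 × 361) / (1409 × 98) = 16245 / 138082 = 0.11765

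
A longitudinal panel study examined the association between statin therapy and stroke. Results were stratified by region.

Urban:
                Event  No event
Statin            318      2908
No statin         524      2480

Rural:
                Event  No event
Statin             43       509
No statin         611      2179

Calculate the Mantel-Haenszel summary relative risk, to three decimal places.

RR_MH = Σ(aᵢ·n₀ᵢ/nᵢ) / Σ(cᵢ·n₁ᵢ/nᵢ), with n₁ᵢ = aᵢ+bᵢ (exposed), n₀ᵢ = cᵢ+dᵢ (unexposed), nᵢ = n₁ᵢ+n₀ᵢ.
Stratum 1 (Urban): n₁ = 3226, n₀ = 3004, n = 6230; a·n₀/n = 318·3004/6230 = 153.3342; c·n₁/n = 524·3226/6230 = 271.3361
Stratum 2 (Rural): n₁ = 552, n₀ = 2790, n = 3342; a·n₀/n = 43·2790/3342 = 35.8977; c·n₁/n = 611·552/3342 = 100.9192
RR_MH = (153.3342 + 35.8977) / (271.3361 + 100.9192) = 189.2319 / 372.2553 = 0.50834

0.508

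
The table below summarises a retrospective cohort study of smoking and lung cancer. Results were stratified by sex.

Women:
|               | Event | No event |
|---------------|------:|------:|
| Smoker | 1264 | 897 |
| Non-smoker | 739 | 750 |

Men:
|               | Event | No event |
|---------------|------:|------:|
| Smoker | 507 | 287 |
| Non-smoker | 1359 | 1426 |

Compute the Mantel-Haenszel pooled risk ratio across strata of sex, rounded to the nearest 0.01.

RR_MH = Σ(aᵢ·n₀ᵢ/nᵢ) / Σ(cᵢ·n₁ᵢ/nᵢ), with n₁ᵢ = aᵢ+bᵢ (exposed), n₀ᵢ = cᵢ+dᵢ (unexposed), nᵢ = n₁ᵢ+n₀ᵢ.
Stratum 1 (Women): n₁ = 2161, n₀ = 1489, n = 3650; a·n₀/n = 1264·1489/3650 = 515.6427; c·n₁/n = 739·2161/3650 = 437.5285
Stratum 2 (Men): n₁ = 794, n₀ = 2785, n = 3579; a·n₀/n = 507·2785/3579 = 394.5222; c·n₁/n = 1359·794/3579 = 301.4937
RR_MH = (515.6427 + 394.5222) / (437.5285 + 301.4937) = 910.1650 / 739.0222 = 1.23158

1.23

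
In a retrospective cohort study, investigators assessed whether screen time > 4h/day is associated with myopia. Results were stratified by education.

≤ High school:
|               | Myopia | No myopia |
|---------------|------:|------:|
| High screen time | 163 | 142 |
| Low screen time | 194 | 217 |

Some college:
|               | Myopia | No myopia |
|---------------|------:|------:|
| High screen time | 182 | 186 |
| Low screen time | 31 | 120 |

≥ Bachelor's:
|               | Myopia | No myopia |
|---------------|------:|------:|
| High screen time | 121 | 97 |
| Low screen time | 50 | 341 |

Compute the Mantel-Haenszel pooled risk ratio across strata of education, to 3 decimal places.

1.830

RR_MH = Σ(aᵢ·n₀ᵢ/nᵢ) / Σ(cᵢ·n₁ᵢ/nᵢ), with n₁ᵢ = aᵢ+bᵢ (exposed), n₀ᵢ = cᵢ+dᵢ (unexposed), nᵢ = n₁ᵢ+n₀ᵢ.
Stratum 1 (≤ High school): n₁ = 305, n₀ = 411, n = 716; a·n₀/n = 163·411/716 = 93.5656; c·n₁/n = 194·305/716 = 82.6397
Stratum 2 (Some college): n₁ = 368, n₀ = 151, n = 519; a·n₀/n = 182·151/519 = 52.9518; c·n₁/n = 31·368/519 = 21.9807
Stratum 3 (≥ Bachelor's): n₁ = 218, n₀ = 391, n = 609; a·n₀/n = 121·391/609 = 77.6864; c·n₁/n = 50·218/609 = 17.8982
RR_MH = (93.5656 + 52.9518 + 77.6864) / (82.6397 + 21.9807 + 17.8982) = 224.2038 / 122.5186 = 1.82996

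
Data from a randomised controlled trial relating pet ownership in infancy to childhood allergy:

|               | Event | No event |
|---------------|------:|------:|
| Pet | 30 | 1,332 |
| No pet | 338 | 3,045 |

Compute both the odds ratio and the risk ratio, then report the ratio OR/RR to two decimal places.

Cells: a = 30, b = 1332, c = 338, d = 3045.
OR = (30·3045)/(1332·338) = 91350/450216 = 0.20290
Risk in exposed = 30/1362 = 0.02203; risk in unexposed = 338/3383 = 0.09991; RR = 0.22046
OR/RR = 0.20290 / 0.22046 = 0.92036
The outcome is rare in both groups, so OR ≈ RR (ratio near 1).

0.92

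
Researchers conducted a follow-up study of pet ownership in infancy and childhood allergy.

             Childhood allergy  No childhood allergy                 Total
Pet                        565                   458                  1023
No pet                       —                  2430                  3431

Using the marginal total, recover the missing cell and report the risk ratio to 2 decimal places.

1.89

The missing cell is in the unexposed row: 3431 − 2430 = 1001.
So a = 565, b = 458, c = 1001, d = 2430.
RR = [a/(a+b)] / [c/(c+d)] = (565/1023) / (1001/3431) = 0.55230/0.29175 = 1.89304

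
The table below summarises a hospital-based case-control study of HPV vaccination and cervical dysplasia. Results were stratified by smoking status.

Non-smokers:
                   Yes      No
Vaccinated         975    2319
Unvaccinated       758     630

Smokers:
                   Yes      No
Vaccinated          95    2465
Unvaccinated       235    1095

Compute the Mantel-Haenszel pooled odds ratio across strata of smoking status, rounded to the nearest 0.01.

0.30

OR_MH = Σ(aᵢdᵢ/nᵢ) / Σ(bᵢcᵢ/nᵢ), where nᵢ is the stratum total.
Stratum 1 (Non-smokers): n = 4682; a·d/n = 975·630/4682 = 131.1939; b·c/n = 2319·758/4682 = 375.4383
Stratum 2 (Smokers): n = 3890; a·d/n = 95·1095/3890 = 26.7416; b·c/n = 2465·235/3890 = 148.9139
OR_MH = (131.1939 + 26.7416) / (375.4383 + 148.9139) = 157.9356 / 524.3522 = 0.30120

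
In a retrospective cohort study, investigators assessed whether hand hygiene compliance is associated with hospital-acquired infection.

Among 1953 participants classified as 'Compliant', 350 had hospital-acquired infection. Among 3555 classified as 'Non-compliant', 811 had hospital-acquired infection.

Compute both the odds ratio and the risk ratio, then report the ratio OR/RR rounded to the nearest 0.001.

From the description: a = 350, b = 1603, c = 811, d = 2744.
OR = (350·2744)/(1603·811) = 960400/1300033 = 0.73875
Risk in exposed = 350/1953 = 0.17921; risk in unexposed = 811/3555 = 0.22813; RR = 0.78557
OR/RR = 0.73875 / 0.78557 = 0.94040
The outcome is not rare, so the OR lies further from 1 than the RR.

0.940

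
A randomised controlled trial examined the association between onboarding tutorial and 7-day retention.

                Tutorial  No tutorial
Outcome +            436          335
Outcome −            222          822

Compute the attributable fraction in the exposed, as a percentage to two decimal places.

56.30

Reading the table with exposure as columns: a = 436 (Tutorial, case), b = 222 (Tutorial, non-case), c = 335 (No tutorial, case), d = 822.
Risk in exposed = 436/658 = 0.66261; risk in unexposed = 335/1157 = 0.28954.
RR = 0.66261/0.28954 = 2.28849
AR% = (RR − 1)/RR × 100 = (2.28849 − 1)/2.28849 × 100 = 56.3031%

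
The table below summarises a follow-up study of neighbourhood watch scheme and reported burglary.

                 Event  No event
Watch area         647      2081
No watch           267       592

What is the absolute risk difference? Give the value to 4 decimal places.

-0.0737

Cells: a = 647, b = 2081, c = 267, d = 592.
Risk in exposed = 647/2728 = 0.237170; risk in unexposed = 267/859 = 0.310827.
Risk difference = 0.237170 − 0.310827 = -0.073656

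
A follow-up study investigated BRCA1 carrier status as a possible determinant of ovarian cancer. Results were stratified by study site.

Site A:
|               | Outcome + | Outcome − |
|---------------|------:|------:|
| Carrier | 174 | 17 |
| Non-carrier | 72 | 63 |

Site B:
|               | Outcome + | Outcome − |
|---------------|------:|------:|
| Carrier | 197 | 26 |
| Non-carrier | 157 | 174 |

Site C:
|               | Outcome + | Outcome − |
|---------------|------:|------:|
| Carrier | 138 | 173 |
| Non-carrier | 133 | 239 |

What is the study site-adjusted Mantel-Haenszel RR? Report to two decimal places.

RR_MH = Σ(aᵢ·n₀ᵢ/nᵢ) / Σ(cᵢ·n₁ᵢ/nᵢ), with n₁ᵢ = aᵢ+bᵢ (exposed), n₀ᵢ = cᵢ+dᵢ (unexposed), nᵢ = n₁ᵢ+n₀ᵢ.
Stratum 1 (Site A): n₁ = 191, n₀ = 135, n = 326; a·n₀/n = 174·135/326 = 72.0552; c·n₁/n = 72·191/326 = 42.1840
Stratum 2 (Site B): n₁ = 223, n₀ = 331, n = 554; a·n₀/n = 197·331/554 = 117.7022; c·n₁/n = 157·223/554 = 63.1968
Stratum 3 (Site C): n₁ = 311, n₀ = 372, n = 683; a·n₀/n = 138·372/683 = 75.1625; c·n₁/n = 133·311/683 = 60.5608
RR_MH = (72.0552 + 117.7022 + 75.1625) / (42.1840 + 63.1968 + 60.5608) = 264.9199 / 165.9416 = 1.59647

1.60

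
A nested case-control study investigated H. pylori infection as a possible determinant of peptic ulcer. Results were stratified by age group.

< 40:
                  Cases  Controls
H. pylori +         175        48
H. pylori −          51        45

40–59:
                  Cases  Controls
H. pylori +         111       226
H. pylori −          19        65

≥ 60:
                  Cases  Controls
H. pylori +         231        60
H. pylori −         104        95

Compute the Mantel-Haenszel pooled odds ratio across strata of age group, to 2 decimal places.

2.83

OR_MH = Σ(aᵢdᵢ/nᵢ) / Σ(bᵢcᵢ/nᵢ), where nᵢ is the stratum total.
Stratum 1 (< 40): n = 319; a·d/n = 175·45/319 = 24.6865; b·c/n = 48·51/319 = 7.6740
Stratum 2 (40–59): n = 421; a·d/n = 111·65/421 = 17.1378; b·c/n = 226·19/421 = 10.1995
Stratum 3 (≥ 60): n = 490; a·d/n = 231·95/490 = 44.7857; b·c/n = 60·104/490 = 12.7347
OR_MH = (24.6865 + 17.1378 + 44.7857) / (7.6740 + 10.1995 + 12.7347) = 86.6100 / 30.6082 = 2.82963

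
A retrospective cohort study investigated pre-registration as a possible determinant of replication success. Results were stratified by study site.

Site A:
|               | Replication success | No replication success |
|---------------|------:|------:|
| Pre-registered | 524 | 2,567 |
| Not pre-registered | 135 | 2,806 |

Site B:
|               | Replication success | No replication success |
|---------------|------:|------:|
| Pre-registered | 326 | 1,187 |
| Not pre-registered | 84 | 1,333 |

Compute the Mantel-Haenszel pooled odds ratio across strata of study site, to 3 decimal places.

4.286

OR_MH = Σ(aᵢdᵢ/nᵢ) / Σ(bᵢcᵢ/nᵢ), where nᵢ is the stratum total.
Stratum 1 (Site A): n = 6032; a·d/n = 524·2806/6032 = 243.7573; b·c/n = 2567·135/6032 = 57.4511
Stratum 2 (Site B): n = 2930; a·d/n = 326·1333/2930 = 148.3133; b·c/n = 1187·84/2930 = 34.0300
OR_MH = (243.7573 + 148.3133) / (57.4511 + 34.0300) = 392.0706 / 91.4811 = 4.28581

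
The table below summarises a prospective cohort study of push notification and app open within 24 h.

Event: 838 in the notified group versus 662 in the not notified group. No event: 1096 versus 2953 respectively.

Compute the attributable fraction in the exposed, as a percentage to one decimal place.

57.7

From the description: a = 838, b = 1096, c = 662, d = 2953.
Risk in exposed = 838/1934 = 0.43330; risk in unexposed = 662/3615 = 0.18313.
RR = 0.43330/0.18313 = 2.36613
AR% = (RR − 1)/RR × 100 = (2.36613 − 1)/2.36613 × 100 = 57.7368%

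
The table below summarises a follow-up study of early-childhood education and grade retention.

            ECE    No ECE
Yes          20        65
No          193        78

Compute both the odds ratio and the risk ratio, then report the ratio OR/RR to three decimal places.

Reading the table with exposure as columns: a = 20 (ECE, case), b = 193 (ECE, non-case), c = 65 (No ECE, case), d = 78.
OR = (20·78)/(193·65) = 1560/12545 = 0.12435
Risk in exposed = 20/213 = 0.09390; risk in unexposed = 65/143 = 0.45455; RR = 0.20657
OR/RR = 0.12435 / 0.20657 = 0.60198
The outcome is not rare, so the OR lies further from 1 than the RR.

0.602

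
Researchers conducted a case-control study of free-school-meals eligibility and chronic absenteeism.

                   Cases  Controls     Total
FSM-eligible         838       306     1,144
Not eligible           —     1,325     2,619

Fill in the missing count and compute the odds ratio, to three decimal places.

The missing cell is in the unexposed row: 2619 − 1325 = 1294.
So a = 838, b = 306, c = 1294, d = 1325.
OR = (a·d)/(b·c) = (838 × 1325) / (306 × 1294) = 1110350 / 395964 = 2.80417

2.804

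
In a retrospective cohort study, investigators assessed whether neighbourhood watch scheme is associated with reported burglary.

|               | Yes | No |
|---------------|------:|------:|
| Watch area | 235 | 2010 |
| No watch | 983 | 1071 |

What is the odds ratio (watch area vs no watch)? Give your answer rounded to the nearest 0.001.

0.127

Cells: a = 235, b = 2010, c = 983, d = 1071.
OR = (a·d)/(b·c) = (235 × 1071) / (2010 × 983) = 251685 / 1975830 = 0.12738
Exposure is associated with lower odds of reported burglary (OR = 0.13 < 1).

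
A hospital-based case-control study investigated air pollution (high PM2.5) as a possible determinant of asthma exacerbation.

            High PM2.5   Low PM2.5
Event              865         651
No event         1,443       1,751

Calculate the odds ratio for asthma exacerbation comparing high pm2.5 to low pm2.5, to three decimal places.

1.612

Reading the table with exposure as columns: a = 865 (High PM2.5, case), b = 1443 (High PM2.5, non-case), c = 651 (Low PM2.5, case), d = 1751.
OR = (a·d)/(b·c) = (865 × 1751) / (1443 × 651) = 1514615 / 939393 = 1.61233
The odds of asthma exacerbation are about 1.61 times as high in the high pm2.5 group.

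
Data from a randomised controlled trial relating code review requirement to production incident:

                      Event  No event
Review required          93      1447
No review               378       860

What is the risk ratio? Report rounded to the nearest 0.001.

0.198

Cells: a = 93, b = 1447, c = 378, d = 860.
Risk in exposed = 93/1540 = 0.06039; risk in unexposed = 378/1238 = 0.30533.
RR = 0.06039 / 0.30533 = 0.19778
The risk is 80% lower among the exposed than among the unexposed.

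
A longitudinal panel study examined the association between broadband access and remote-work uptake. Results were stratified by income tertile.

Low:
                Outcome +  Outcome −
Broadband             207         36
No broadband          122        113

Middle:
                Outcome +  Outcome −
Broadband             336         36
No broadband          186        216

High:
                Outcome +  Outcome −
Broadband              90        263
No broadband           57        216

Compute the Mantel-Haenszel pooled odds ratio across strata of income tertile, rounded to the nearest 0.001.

4.158

OR_MH = Σ(aᵢdᵢ/nᵢ) / Σ(bᵢcᵢ/nᵢ), where nᵢ is the stratum total.
Stratum 1 (Low): n = 478; a·d/n = 207·113/478 = 48.9351; b·c/n = 36·122/478 = 9.1883
Stratum 2 (Middle): n = 774; a·d/n = 336·216/774 = 93.7674; b·c/n = 36·186/774 = 8.6512
Stratum 3 (High): n = 626; a·d/n = 90·216/626 = 31.0543; b·c/n = 263·57/626 = 23.9473
OR_MH = (48.9351 + 93.7674 + 31.0543) / (9.1883 + 8.6512 + 23.9473) = 173.7569 / 41.7867 = 4.15818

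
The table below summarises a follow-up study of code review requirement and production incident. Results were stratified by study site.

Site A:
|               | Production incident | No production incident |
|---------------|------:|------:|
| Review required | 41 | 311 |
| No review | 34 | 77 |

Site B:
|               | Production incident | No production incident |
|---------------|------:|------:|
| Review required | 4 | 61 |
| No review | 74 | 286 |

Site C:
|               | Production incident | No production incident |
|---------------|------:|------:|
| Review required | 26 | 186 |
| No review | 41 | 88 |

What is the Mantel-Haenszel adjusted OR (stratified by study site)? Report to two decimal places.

0.29

OR_MH = Σ(aᵢdᵢ/nᵢ) / Σ(bᵢcᵢ/nᵢ), where nᵢ is the stratum total.
Stratum 1 (Site A): n = 463; a·d/n = 41·77/463 = 6.8186; b·c/n = 311·34/463 = 22.8380
Stratum 2 (Site B): n = 425; a·d/n = 4·286/425 = 2.6918; b·c/n = 61·74/425 = 10.6212
Stratum 3 (Site C): n = 341; a·d/n = 26·88/341 = 6.7097; b·c/n = 186·41/341 = 22.3636
OR_MH = (6.8186 + 2.6918 + 6.7097) / (22.8380 + 10.6212 + 22.3636) = 16.2200 / 55.8228 = 0.29056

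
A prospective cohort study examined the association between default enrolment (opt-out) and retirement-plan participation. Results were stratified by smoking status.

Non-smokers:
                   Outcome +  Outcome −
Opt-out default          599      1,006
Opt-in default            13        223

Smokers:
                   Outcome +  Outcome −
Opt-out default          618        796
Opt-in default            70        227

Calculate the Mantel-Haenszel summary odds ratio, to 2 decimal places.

OR_MH = Σ(aᵢdᵢ/nᵢ) / Σ(bᵢcᵢ/nᵢ), where nᵢ is the stratum total.
Stratum 1 (Non-smokers): n = 1841; a·d/n = 599·223/1841 = 72.5568; b·c/n = 1006·13/1841 = 7.1037
Stratum 2 (Smokers): n = 1711; a·d/n = 618·227/1711 = 81.9906; b·c/n = 796·70/1711 = 32.5658
OR_MH = (72.5568 + 81.9906) / (7.1037 + 32.5658) = 154.5474 / 39.6695 = 3.89588

3.90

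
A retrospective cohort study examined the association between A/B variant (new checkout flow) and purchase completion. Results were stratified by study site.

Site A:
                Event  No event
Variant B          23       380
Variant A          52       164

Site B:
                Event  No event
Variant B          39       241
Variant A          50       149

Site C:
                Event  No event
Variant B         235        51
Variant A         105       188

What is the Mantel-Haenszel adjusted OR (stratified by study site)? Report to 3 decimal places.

OR_MH = Σ(aᵢdᵢ/nᵢ) / Σ(bᵢcᵢ/nᵢ), where nᵢ is the stratum total.
Stratum 1 (Site A): n = 619; a·d/n = 23·164/619 = 6.0937; b·c/n = 380·52/619 = 31.9225
Stratum 2 (Site B): n = 479; a·d/n = 39·149/479 = 12.1315; b·c/n = 241·50/479 = 25.1566
Stratum 3 (Site C): n = 579; a·d/n = 235·188/579 = 76.3040; b·c/n = 51·105/579 = 9.2487
OR_MH = (6.0937 + 12.1315 + 76.3040) / (31.9225 + 25.1566 + 9.2487) = 94.5292 / 66.3277 = 1.42518

1.425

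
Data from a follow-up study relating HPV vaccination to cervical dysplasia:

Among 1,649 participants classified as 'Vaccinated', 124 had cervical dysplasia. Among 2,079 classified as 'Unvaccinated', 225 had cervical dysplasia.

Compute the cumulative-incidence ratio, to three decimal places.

From the description: a = 124, b = 1525, c = 225, d = 1854.
Risk in exposed = 124/1649 = 0.07520; risk in unexposed = 225/2079 = 0.10823.
RR = 0.07520 / 0.10823 = 0.69482
The risk is 31% lower among the exposed than among the unexposed.

0.695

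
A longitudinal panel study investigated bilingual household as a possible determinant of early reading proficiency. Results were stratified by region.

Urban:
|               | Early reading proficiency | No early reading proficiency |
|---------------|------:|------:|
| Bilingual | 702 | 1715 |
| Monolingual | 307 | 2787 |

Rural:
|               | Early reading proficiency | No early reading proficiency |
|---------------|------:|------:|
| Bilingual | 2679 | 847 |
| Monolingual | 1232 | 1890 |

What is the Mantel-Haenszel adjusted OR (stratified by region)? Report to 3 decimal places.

OR_MH = Σ(aᵢdᵢ/nᵢ) / Σ(bᵢcᵢ/nᵢ), where nᵢ is the stratum total.
Stratum 1 (Urban): n = 5511; a·d/n = 702·2787/5511 = 355.0125; b·c/n = 1715·307/5511 = 95.5371
Stratum 2 (Rural): n = 6648; a·d/n = 2679·1890/6648 = 761.6291; b·c/n = 847·1232/6648 = 156.9651
OR_MH = (355.0125 + 761.6291) / (95.5371 + 156.9651) = 1116.6416 / 252.5022 = 4.42230

4.422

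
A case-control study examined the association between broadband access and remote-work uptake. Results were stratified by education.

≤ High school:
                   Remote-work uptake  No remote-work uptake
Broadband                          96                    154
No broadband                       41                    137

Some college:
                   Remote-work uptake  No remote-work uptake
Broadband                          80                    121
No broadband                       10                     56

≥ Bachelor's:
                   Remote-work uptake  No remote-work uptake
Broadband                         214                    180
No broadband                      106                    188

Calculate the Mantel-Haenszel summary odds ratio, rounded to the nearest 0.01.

OR_MH = Σ(aᵢdᵢ/nᵢ) / Σ(bᵢcᵢ/nᵢ), where nᵢ is the stratum total.
Stratum 1 (≤ High school): n = 428; a·d/n = 96·137/428 = 30.7290; b·c/n = 154·41/428 = 14.7523
Stratum 2 (Some college): n = 267; a·d/n = 80·56/267 = 16.7790; b·c/n = 121·10/267 = 4.5318
Stratum 3 (≥ Bachelor's): n = 688; a·d/n = 214·188/688 = 58.4767; b·c/n = 180·106/688 = 27.7326
OR_MH = (30.7290 + 16.7790 + 58.4767) / (14.7523 + 4.5318 + 27.7326) = 105.9847 / 47.0167 = 2.25419

2.25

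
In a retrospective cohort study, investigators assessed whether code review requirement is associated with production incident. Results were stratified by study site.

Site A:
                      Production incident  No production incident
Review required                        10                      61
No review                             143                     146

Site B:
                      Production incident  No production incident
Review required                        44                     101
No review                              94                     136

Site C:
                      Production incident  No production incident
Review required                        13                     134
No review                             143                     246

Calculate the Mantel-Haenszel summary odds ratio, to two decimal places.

0.30

OR_MH = Σ(aᵢdᵢ/nᵢ) / Σ(bᵢcᵢ/nᵢ), where nᵢ is the stratum total.
Stratum 1 (Site A): n = 360; a·d/n = 10·146/360 = 4.0556; b·c/n = 61·143/360 = 24.2306
Stratum 2 (Site B): n = 375; a·d/n = 44·136/375 = 15.9573; b·c/n = 101·94/375 = 25.3173
Stratum 3 (Site C): n = 536; a·d/n = 13·246/536 = 5.9664; b·c/n = 134·143/536 = 35.7500
OR_MH = (4.0556 + 15.9573 + 5.9664) / (24.2306 + 25.3173 + 35.7500) = 25.9793 / 85.2979 = 0.30457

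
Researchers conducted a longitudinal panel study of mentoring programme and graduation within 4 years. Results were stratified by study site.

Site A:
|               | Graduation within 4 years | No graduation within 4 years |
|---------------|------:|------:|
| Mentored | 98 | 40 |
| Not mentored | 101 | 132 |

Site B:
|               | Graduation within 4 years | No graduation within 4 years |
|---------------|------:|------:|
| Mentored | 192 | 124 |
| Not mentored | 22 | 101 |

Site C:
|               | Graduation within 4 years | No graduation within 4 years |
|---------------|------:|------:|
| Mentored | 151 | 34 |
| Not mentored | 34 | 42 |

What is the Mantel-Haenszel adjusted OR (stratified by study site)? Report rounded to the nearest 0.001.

OR_MH = Σ(aᵢdᵢ/nᵢ) / Σ(bᵢcᵢ/nᵢ), where nᵢ is the stratum total.
Stratum 1 (Site A): n = 371; a·d/n = 98·132/371 = 34.8679; b·c/n = 40·101/371 = 10.8895
Stratum 2 (Site B): n = 439; a·d/n = 192·101/439 = 44.1731; b·c/n = 124·22/439 = 6.2141
Stratum 3 (Site C): n = 261; a·d/n = 151·42/261 = 24.2989; b·c/n = 34·34/261 = 4.4291
OR_MH = (34.8679 + 44.1731 + 24.2989) / (10.8895 + 6.2141 + 4.4291) = 103.3399 / 21.5327 = 4.79920

4.799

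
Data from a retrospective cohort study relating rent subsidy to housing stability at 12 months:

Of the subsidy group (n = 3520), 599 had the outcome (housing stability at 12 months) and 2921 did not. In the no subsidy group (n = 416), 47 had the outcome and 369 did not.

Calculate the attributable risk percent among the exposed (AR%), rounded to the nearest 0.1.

From the description: a = 599, b = 2921, c = 47, d = 369.
Risk in exposed = 599/3520 = 0.17017; risk in unexposed = 47/416 = 0.11298.
RR = 0.17017/0.11298 = 1.50619
AR% = (RR − 1)/RR × 100 = (1.50619 − 1)/1.50619 × 100 = 33.6073%

33.6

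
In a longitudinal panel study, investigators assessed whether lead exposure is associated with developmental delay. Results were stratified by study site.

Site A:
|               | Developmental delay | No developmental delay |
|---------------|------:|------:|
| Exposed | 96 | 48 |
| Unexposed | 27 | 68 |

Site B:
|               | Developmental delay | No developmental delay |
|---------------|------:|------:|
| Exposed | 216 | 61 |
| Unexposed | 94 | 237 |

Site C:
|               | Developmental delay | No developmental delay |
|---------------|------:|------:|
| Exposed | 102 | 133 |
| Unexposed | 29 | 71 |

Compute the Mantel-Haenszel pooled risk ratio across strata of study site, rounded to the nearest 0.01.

RR_MH = Σ(aᵢ·n₀ᵢ/nᵢ) / Σ(cᵢ·n₁ᵢ/nᵢ), with n₁ᵢ = aᵢ+bᵢ (exposed), n₀ᵢ = cᵢ+dᵢ (unexposed), nᵢ = n₁ᵢ+n₀ᵢ.
Stratum 1 (Site A): n₁ = 144, n₀ = 95, n = 239; a·n₀/n = 96·95/239 = 38.1590; c·n₁/n = 27·144/239 = 16.2678
Stratum 2 (Site B): n₁ = 277, n₀ = 331, n = 608; a·n₀/n = 216·331/608 = 117.5921; c·n₁/n = 94·277/608 = 42.8257
Stratum 3 (Site C): n₁ = 235, n₀ = 100, n = 335; a·n₀/n = 102·100/335 = 30.4478; c·n₁/n = 29·235/335 = 20.3433
RR_MH = (38.1590 + 117.5921 + 30.4478) / (16.2678 + 42.8257 + 20.3433) = 186.1989 / 79.4367 = 2.34399

2.34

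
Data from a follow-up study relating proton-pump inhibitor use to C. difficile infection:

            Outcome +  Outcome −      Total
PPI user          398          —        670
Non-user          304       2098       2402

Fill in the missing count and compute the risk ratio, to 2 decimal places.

4.69

The missing cell is in the exposed row: 670 − 398 = 272.
So a = 398, b = 272, c = 304, d = 2098.
RR = [a/(a+b)] / [c/(c+d)] = (398/670) / (304/2402) = 0.59403/0.12656 = 4.69362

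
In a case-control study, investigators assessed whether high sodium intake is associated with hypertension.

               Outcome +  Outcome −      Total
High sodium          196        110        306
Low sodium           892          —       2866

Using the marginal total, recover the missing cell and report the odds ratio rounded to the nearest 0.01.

The missing cell is in the unexposed row: 2866 − 892 = 1974.
So a = 196, b = 110, c = 892, d = 1974.
OR = (a·d)/(b·c) = (196 × 1974) / (110 × 892) = 386904 / 98120 = 3.94317

3.94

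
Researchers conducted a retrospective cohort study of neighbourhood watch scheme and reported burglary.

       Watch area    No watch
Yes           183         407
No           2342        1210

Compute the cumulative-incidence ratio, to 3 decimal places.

0.288

Reading the table with exposure as columns: a = 183 (Watch area, case), b = 2342 (Watch area, non-case), c = 407 (No watch, case), d = 1210.
Risk in exposed = 183/2525 = 0.07248; risk in unexposed = 407/1617 = 0.25170.
RR = 0.07248 / 0.25170 = 0.28794
The risk is 71% lower among the exposed than among the unexposed.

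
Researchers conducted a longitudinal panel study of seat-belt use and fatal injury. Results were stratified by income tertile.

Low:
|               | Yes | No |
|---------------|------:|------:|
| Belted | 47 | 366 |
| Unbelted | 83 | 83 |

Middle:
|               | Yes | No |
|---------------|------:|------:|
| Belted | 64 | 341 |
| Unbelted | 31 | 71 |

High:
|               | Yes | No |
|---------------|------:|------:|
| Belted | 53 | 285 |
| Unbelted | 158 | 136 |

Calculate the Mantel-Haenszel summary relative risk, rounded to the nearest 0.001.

RR_MH = Σ(aᵢ·n₀ᵢ/nᵢ) / Σ(cᵢ·n₁ᵢ/nᵢ), with n₁ᵢ = aᵢ+bᵢ (exposed), n₀ᵢ = cᵢ+dᵢ (unexposed), nᵢ = n₁ᵢ+n₀ᵢ.
Stratum 1 (Low): n₁ = 413, n₀ = 166, n = 579; a·n₀/n = 47·166/579 = 13.4750; c·n₁/n = 83·413/579 = 59.2038
Stratum 2 (Middle): n₁ = 405, n₀ = 102, n = 507; a·n₀/n = 64·102/507 = 12.8757; c·n₁/n = 31·405/507 = 24.7633
Stratum 3 (High): n₁ = 338, n₀ = 294, n = 632; a·n₀/n = 53·294/632 = 24.6551; c·n₁/n = 158·338/632 = 84.5000
RR_MH = (13.4750 + 12.8757 + 24.6551) / (59.2038 + 24.7633 + 84.5000) = 51.0058 / 168.4671 = 0.30276

0.303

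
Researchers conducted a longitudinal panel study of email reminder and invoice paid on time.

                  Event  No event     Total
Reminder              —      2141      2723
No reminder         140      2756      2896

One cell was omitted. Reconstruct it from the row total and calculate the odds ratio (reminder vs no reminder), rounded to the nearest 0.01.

The missing cell is in the exposed row: 2723 − 2141 = 582.
So a = 582, b = 2141, c = 140, d = 2756.
OR = (a·d)/(b·c) = (582 × 2756) / (2141 × 140) = 1603992 / 299740 = 5.35128

5.35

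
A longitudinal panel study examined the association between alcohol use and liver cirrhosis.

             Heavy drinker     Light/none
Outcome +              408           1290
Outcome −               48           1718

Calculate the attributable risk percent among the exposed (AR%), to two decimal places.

Reading the table with exposure as columns: a = 408 (Heavy drinker, case), b = 48 (Heavy drinker, non-case), c = 1290 (Light/none, case), d = 1718.
Risk in exposed = 408/456 = 0.89474; risk in unexposed = 1290/3008 = 0.42886.
RR = 0.89474/0.42886 = 2.08633
AR% = (RR − 1)/RR × 100 = (2.08633 − 1)/2.08633 × 100 = 52.0690%

52.07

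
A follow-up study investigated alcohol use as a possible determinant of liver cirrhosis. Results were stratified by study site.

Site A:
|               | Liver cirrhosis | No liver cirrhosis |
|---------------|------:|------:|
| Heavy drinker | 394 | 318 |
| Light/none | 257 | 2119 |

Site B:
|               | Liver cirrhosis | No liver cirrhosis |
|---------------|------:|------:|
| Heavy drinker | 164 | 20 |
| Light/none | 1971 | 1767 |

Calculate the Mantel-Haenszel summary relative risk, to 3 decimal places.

RR_MH = Σ(aᵢ·n₀ᵢ/nᵢ) / Σ(cᵢ·n₁ᵢ/nᵢ), with n₁ᵢ = aᵢ+bᵢ (exposed), n₀ᵢ = cᵢ+dᵢ (unexposed), nᵢ = n₁ᵢ+n₀ᵢ.
Stratum 1 (Site A): n₁ = 712, n₀ = 2376, n = 3088; a·n₀/n = 394·2376/3088 = 303.1554; c·n₁/n = 257·712/3088 = 59.2565
Stratum 2 (Site B): n₁ = 184, n₀ = 3738, n = 3922; a·n₀/n = 164·3738/3922 = 156.3060; c·n₁/n = 1971·184/3922 = 92.4691
RR_MH = (303.1554 + 156.3060) / (59.2565 + 92.4691) = 459.4614 / 151.7256 = 3.02824

3.028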